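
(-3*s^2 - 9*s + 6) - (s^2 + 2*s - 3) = -4*s^2 - 11*s + 9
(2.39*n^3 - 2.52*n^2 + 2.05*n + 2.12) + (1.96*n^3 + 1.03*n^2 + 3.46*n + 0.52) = 4.35*n^3 - 1.49*n^2 + 5.51*n + 2.64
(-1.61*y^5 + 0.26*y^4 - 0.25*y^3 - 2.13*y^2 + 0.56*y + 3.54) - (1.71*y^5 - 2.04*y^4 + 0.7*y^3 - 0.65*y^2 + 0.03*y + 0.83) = -3.32*y^5 + 2.3*y^4 - 0.95*y^3 - 1.48*y^2 + 0.53*y + 2.71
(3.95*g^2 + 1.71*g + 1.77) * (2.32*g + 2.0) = 9.164*g^3 + 11.8672*g^2 + 7.5264*g + 3.54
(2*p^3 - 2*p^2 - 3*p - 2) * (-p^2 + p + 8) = -2*p^5 + 4*p^4 + 17*p^3 - 17*p^2 - 26*p - 16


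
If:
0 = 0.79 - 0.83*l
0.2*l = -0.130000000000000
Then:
No Solution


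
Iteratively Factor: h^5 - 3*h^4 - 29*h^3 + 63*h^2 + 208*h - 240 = (h + 4)*(h^4 - 7*h^3 - h^2 + 67*h - 60) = (h - 1)*(h + 4)*(h^3 - 6*h^2 - 7*h + 60) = (h - 1)*(h + 3)*(h + 4)*(h^2 - 9*h + 20) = (h - 5)*(h - 1)*(h + 3)*(h + 4)*(h - 4)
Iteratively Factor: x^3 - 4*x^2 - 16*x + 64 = (x - 4)*(x^2 - 16) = (x - 4)*(x + 4)*(x - 4)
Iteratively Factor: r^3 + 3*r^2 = (r)*(r^2 + 3*r) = r^2*(r + 3)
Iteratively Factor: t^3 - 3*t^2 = (t)*(t^2 - 3*t) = t*(t - 3)*(t)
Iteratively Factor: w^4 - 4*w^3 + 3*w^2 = (w - 3)*(w^3 - w^2) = w*(w - 3)*(w^2 - w) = w^2*(w - 3)*(w - 1)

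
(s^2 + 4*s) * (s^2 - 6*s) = s^4 - 2*s^3 - 24*s^2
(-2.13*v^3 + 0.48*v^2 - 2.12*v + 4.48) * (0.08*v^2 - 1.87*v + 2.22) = -0.1704*v^5 + 4.0215*v^4 - 5.7958*v^3 + 5.3884*v^2 - 13.084*v + 9.9456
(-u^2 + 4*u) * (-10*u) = 10*u^3 - 40*u^2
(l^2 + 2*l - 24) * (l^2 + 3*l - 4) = l^4 + 5*l^3 - 22*l^2 - 80*l + 96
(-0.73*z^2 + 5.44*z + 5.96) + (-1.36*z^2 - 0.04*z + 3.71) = -2.09*z^2 + 5.4*z + 9.67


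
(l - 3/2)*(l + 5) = l^2 + 7*l/2 - 15/2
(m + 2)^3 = m^3 + 6*m^2 + 12*m + 8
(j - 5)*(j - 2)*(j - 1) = j^3 - 8*j^2 + 17*j - 10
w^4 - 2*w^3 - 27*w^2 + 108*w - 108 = (w - 3)^2*(w - 2)*(w + 6)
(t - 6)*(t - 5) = t^2 - 11*t + 30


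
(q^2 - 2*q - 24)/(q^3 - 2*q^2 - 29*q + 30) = (q + 4)/(q^2 + 4*q - 5)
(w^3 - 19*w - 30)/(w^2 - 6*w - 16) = (w^2 - 2*w - 15)/(w - 8)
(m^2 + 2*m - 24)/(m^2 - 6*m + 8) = (m + 6)/(m - 2)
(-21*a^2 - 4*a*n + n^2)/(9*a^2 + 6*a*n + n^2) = (-7*a + n)/(3*a + n)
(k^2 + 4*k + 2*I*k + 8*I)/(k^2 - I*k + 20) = (k^2 + 2*k*(2 + I) + 8*I)/(k^2 - I*k + 20)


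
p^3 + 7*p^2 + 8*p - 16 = (p - 1)*(p + 4)^2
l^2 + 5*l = l*(l + 5)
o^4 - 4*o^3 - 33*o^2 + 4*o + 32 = (o - 8)*(o - 1)*(o + 1)*(o + 4)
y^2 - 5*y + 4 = (y - 4)*(y - 1)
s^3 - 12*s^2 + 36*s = s*(s - 6)^2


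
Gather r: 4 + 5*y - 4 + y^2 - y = y^2 + 4*y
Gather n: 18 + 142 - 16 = 144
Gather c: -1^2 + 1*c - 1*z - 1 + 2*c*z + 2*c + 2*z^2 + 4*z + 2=c*(2*z + 3) + 2*z^2 + 3*z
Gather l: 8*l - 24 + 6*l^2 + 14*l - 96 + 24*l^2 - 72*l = 30*l^2 - 50*l - 120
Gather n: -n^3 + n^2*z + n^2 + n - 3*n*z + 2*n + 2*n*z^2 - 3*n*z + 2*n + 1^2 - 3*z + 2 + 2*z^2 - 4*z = -n^3 + n^2*(z + 1) + n*(2*z^2 - 6*z + 5) + 2*z^2 - 7*z + 3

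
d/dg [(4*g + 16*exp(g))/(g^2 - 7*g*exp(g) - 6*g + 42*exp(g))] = 4*((g + 4*exp(g))*(7*g*exp(g) - 2*g - 35*exp(g) + 6) + (4*exp(g) + 1)*(g^2 - 7*g*exp(g) - 6*g + 42*exp(g)))/(g^2 - 7*g*exp(g) - 6*g + 42*exp(g))^2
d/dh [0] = 0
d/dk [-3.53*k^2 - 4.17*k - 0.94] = -7.06*k - 4.17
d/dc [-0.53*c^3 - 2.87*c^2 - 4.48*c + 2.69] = -1.59*c^2 - 5.74*c - 4.48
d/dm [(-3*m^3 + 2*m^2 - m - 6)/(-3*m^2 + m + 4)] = (9*m^2 - 24*m + 2)/(9*m^2 - 24*m + 16)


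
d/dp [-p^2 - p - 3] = -2*p - 1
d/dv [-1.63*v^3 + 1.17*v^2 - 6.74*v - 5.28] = -4.89*v^2 + 2.34*v - 6.74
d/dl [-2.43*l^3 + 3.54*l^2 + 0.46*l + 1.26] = -7.29*l^2 + 7.08*l + 0.46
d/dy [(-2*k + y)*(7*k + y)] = 5*k + 2*y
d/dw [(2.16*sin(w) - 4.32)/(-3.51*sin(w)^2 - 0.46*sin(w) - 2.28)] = (7.5816*sin(w)^2 - 30.3264*sin(w) - 6.912)*cos(w)/(12.3201*sin(w)^4 + 3.2292*sin(w)^3 + 16.2172*sin(w)^2 + 2.0976*sin(w) + 5.1984)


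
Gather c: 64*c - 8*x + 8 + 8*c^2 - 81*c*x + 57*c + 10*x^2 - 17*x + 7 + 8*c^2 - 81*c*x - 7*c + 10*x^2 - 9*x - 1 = 16*c^2 + c*(114 - 162*x) + 20*x^2 - 34*x + 14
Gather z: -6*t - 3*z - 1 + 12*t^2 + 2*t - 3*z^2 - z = 12*t^2 - 4*t - 3*z^2 - 4*z - 1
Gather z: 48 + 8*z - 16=8*z + 32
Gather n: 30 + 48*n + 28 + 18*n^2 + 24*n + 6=18*n^2 + 72*n + 64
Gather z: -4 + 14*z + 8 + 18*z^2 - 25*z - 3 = 18*z^2 - 11*z + 1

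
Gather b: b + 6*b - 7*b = 0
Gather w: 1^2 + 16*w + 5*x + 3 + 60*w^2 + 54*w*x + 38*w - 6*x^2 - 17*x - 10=60*w^2 + w*(54*x + 54) - 6*x^2 - 12*x - 6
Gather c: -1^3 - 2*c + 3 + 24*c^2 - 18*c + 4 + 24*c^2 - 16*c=48*c^2 - 36*c + 6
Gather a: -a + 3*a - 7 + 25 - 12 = 2*a + 6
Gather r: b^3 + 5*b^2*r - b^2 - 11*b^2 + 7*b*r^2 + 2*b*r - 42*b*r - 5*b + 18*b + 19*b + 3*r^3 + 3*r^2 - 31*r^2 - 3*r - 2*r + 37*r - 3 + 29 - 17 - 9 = b^3 - 12*b^2 + 32*b + 3*r^3 + r^2*(7*b - 28) + r*(5*b^2 - 40*b + 32)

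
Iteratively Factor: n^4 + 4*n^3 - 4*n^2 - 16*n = (n + 2)*(n^3 + 2*n^2 - 8*n) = (n + 2)*(n + 4)*(n^2 - 2*n) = n*(n + 2)*(n + 4)*(n - 2)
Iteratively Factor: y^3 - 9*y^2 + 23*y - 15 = (y - 3)*(y^2 - 6*y + 5) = (y - 5)*(y - 3)*(y - 1)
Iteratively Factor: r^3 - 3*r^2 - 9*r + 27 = (r + 3)*(r^2 - 6*r + 9) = (r - 3)*(r + 3)*(r - 3)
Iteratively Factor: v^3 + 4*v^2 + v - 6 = (v + 3)*(v^2 + v - 2) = (v + 2)*(v + 3)*(v - 1)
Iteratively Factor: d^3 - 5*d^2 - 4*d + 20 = (d - 5)*(d^2 - 4) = (d - 5)*(d + 2)*(d - 2)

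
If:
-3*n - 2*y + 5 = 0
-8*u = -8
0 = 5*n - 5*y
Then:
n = 1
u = 1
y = 1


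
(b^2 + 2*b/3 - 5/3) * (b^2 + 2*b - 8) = b^4 + 8*b^3/3 - 25*b^2/3 - 26*b/3 + 40/3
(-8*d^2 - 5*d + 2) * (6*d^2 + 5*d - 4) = -48*d^4 - 70*d^3 + 19*d^2 + 30*d - 8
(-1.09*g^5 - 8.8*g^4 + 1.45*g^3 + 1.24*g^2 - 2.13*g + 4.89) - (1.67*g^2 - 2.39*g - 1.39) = -1.09*g^5 - 8.8*g^4 + 1.45*g^3 - 0.43*g^2 + 0.26*g + 6.28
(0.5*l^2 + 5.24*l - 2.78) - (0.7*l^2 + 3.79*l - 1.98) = -0.2*l^2 + 1.45*l - 0.8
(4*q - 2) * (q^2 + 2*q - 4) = 4*q^3 + 6*q^2 - 20*q + 8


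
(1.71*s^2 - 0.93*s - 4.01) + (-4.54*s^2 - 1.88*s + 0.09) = -2.83*s^2 - 2.81*s - 3.92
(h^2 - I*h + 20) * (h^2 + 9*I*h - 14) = h^4 + 8*I*h^3 + 15*h^2 + 194*I*h - 280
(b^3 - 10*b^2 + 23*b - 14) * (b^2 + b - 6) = b^5 - 9*b^4 + 7*b^3 + 69*b^2 - 152*b + 84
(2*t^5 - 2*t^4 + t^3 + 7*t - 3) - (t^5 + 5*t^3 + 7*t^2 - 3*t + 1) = t^5 - 2*t^4 - 4*t^3 - 7*t^2 + 10*t - 4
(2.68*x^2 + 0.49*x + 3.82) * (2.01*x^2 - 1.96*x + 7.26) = 5.3868*x^4 - 4.2679*x^3 + 26.1746*x^2 - 3.9298*x + 27.7332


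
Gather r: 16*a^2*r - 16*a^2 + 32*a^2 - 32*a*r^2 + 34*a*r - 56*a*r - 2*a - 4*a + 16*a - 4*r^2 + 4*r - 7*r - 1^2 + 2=16*a^2 + 10*a + r^2*(-32*a - 4) + r*(16*a^2 - 22*a - 3) + 1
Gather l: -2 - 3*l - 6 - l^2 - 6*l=-l^2 - 9*l - 8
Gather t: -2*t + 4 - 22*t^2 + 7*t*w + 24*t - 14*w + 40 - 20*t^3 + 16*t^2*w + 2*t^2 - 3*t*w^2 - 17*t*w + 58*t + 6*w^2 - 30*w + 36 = -20*t^3 + t^2*(16*w - 20) + t*(-3*w^2 - 10*w + 80) + 6*w^2 - 44*w + 80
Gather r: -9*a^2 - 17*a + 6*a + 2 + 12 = -9*a^2 - 11*a + 14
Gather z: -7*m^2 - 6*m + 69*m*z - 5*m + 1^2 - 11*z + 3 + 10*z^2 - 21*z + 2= -7*m^2 - 11*m + 10*z^2 + z*(69*m - 32) + 6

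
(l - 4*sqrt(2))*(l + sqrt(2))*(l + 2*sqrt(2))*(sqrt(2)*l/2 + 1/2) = sqrt(2)*l^4/2 - l^3/2 - 21*sqrt(2)*l^2/2 - 26*l - 8*sqrt(2)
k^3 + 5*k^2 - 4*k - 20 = (k - 2)*(k + 2)*(k + 5)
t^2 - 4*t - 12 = (t - 6)*(t + 2)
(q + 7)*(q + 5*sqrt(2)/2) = q^2 + 5*sqrt(2)*q/2 + 7*q + 35*sqrt(2)/2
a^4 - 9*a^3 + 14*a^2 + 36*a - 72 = (a - 6)*(a - 3)*(a - 2)*(a + 2)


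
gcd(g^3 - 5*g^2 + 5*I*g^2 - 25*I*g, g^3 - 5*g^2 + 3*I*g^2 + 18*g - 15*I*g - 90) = g - 5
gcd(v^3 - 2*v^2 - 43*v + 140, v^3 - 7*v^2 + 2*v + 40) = v^2 - 9*v + 20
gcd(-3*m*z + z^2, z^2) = z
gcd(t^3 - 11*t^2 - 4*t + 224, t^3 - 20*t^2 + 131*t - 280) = t^2 - 15*t + 56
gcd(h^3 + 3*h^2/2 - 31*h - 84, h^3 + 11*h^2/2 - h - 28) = h^2 + 15*h/2 + 14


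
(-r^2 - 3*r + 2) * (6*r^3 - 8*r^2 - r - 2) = -6*r^5 - 10*r^4 + 37*r^3 - 11*r^2 + 4*r - 4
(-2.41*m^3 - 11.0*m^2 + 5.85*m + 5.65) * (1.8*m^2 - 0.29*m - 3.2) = -4.338*m^5 - 19.1011*m^4 + 21.432*m^3 + 43.6735*m^2 - 20.3585*m - 18.08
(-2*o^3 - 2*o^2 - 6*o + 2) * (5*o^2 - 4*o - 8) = -10*o^5 - 2*o^4 - 6*o^3 + 50*o^2 + 40*o - 16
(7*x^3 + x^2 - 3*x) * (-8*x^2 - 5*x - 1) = -56*x^5 - 43*x^4 + 12*x^3 + 14*x^2 + 3*x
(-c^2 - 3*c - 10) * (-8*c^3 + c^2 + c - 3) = 8*c^5 + 23*c^4 + 76*c^3 - 10*c^2 - c + 30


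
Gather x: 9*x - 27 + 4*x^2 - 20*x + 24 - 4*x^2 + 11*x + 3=0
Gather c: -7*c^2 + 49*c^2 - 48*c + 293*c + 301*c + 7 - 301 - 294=42*c^2 + 546*c - 588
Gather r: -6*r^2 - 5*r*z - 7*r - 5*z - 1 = -6*r^2 + r*(-5*z - 7) - 5*z - 1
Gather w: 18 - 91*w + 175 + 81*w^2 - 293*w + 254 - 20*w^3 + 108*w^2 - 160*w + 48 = -20*w^3 + 189*w^2 - 544*w + 495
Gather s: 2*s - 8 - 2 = 2*s - 10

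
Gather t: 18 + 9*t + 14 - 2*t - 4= 7*t + 28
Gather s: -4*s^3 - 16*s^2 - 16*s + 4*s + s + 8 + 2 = -4*s^3 - 16*s^2 - 11*s + 10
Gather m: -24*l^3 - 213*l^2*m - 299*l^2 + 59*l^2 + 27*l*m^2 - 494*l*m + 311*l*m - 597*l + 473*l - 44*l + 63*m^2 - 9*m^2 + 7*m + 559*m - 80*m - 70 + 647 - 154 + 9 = -24*l^3 - 240*l^2 - 168*l + m^2*(27*l + 54) + m*(-213*l^2 - 183*l + 486) + 432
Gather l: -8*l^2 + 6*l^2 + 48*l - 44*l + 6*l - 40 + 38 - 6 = -2*l^2 + 10*l - 8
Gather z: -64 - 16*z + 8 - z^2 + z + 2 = -z^2 - 15*z - 54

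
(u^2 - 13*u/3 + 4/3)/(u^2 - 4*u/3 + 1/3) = (u - 4)/(u - 1)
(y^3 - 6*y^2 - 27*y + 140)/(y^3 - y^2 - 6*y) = (-y^3 + 6*y^2 + 27*y - 140)/(y*(-y^2 + y + 6))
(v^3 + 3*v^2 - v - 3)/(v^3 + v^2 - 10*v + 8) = (v^2 + 4*v + 3)/(v^2 + 2*v - 8)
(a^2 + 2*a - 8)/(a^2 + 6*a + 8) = (a - 2)/(a + 2)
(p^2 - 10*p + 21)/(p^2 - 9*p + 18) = (p - 7)/(p - 6)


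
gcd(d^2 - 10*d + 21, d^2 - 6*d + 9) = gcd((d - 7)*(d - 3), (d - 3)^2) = d - 3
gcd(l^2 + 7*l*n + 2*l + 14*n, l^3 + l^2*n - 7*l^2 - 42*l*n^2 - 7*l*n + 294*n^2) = l + 7*n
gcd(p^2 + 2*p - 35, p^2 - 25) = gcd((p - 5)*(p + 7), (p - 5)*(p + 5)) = p - 5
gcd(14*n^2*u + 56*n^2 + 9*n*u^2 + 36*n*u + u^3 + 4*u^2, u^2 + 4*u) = u + 4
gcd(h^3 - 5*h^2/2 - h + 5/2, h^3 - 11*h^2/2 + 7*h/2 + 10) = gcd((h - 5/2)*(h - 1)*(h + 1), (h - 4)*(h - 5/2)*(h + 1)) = h^2 - 3*h/2 - 5/2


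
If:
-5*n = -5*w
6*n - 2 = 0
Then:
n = 1/3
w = 1/3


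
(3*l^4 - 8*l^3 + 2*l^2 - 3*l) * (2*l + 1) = 6*l^5 - 13*l^4 - 4*l^3 - 4*l^2 - 3*l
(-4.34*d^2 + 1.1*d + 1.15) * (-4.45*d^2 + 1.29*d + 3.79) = 19.313*d^4 - 10.4936*d^3 - 20.1471*d^2 + 5.6525*d + 4.3585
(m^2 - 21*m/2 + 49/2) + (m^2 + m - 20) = 2*m^2 - 19*m/2 + 9/2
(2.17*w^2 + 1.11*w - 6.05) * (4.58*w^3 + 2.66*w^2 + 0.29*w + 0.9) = 9.9386*w^5 + 10.856*w^4 - 24.1271*w^3 - 13.8181*w^2 - 0.7555*w - 5.445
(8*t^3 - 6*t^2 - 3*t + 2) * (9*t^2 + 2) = 72*t^5 - 54*t^4 - 11*t^3 + 6*t^2 - 6*t + 4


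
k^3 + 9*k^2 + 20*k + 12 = (k + 1)*(k + 2)*(k + 6)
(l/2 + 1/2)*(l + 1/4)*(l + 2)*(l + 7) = l^4/2 + 41*l^3/8 + 51*l^2/4 + 79*l/8 + 7/4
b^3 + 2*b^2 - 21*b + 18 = (b - 3)*(b - 1)*(b + 6)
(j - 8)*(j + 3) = j^2 - 5*j - 24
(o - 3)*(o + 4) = o^2 + o - 12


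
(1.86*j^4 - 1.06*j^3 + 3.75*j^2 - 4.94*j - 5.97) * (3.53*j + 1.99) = 6.5658*j^5 - 0.0404*j^4 + 11.1281*j^3 - 9.9757*j^2 - 30.9047*j - 11.8803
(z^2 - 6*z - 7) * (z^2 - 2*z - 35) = z^4 - 8*z^3 - 30*z^2 + 224*z + 245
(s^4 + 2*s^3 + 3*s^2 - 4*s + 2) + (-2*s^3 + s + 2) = s^4 + 3*s^2 - 3*s + 4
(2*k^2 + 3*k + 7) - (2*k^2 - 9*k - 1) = 12*k + 8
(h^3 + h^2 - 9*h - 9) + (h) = h^3 + h^2 - 8*h - 9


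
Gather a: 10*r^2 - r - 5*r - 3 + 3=10*r^2 - 6*r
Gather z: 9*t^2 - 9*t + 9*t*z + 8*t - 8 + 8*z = 9*t^2 - t + z*(9*t + 8) - 8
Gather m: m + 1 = m + 1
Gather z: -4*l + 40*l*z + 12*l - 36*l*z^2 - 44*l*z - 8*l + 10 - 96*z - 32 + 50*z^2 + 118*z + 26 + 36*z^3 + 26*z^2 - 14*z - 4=36*z^3 + z^2*(76 - 36*l) + z*(8 - 4*l)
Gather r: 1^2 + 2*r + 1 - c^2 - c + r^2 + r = -c^2 - c + r^2 + 3*r + 2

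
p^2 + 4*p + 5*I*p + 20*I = (p + 4)*(p + 5*I)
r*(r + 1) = r^2 + r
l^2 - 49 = (l - 7)*(l + 7)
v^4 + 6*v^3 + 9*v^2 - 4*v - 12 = (v - 1)*(v + 2)^2*(v + 3)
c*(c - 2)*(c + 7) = c^3 + 5*c^2 - 14*c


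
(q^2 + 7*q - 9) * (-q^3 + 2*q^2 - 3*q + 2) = -q^5 - 5*q^4 + 20*q^3 - 37*q^2 + 41*q - 18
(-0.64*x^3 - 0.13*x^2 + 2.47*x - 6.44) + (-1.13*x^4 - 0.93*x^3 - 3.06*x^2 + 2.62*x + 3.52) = -1.13*x^4 - 1.57*x^3 - 3.19*x^2 + 5.09*x - 2.92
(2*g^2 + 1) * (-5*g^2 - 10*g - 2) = -10*g^4 - 20*g^3 - 9*g^2 - 10*g - 2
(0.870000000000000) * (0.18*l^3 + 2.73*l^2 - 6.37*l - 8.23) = 0.1566*l^3 + 2.3751*l^2 - 5.5419*l - 7.1601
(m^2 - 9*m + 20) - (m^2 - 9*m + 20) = 0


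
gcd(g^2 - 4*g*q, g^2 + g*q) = g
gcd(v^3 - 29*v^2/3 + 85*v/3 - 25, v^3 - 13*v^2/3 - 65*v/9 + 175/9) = v^2 - 20*v/3 + 25/3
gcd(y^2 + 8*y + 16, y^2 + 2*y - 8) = y + 4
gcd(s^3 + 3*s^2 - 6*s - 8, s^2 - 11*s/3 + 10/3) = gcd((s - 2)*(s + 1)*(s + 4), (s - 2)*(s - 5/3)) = s - 2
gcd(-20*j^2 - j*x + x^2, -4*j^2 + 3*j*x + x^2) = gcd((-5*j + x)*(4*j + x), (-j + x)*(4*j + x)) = 4*j + x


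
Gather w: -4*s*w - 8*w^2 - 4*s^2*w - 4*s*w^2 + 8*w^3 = 8*w^3 + w^2*(-4*s - 8) + w*(-4*s^2 - 4*s)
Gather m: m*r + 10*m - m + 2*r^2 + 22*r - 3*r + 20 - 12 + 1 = m*(r + 9) + 2*r^2 + 19*r + 9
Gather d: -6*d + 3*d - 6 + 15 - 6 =3 - 3*d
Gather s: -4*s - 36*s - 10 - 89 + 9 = -40*s - 90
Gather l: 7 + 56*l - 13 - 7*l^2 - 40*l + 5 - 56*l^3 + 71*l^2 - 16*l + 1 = -56*l^3 + 64*l^2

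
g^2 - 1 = (g - 1)*(g + 1)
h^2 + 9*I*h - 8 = (h + I)*(h + 8*I)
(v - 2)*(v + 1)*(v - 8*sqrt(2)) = v^3 - 8*sqrt(2)*v^2 - v^2 - 2*v + 8*sqrt(2)*v + 16*sqrt(2)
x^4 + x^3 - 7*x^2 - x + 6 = (x - 2)*(x - 1)*(x + 1)*(x + 3)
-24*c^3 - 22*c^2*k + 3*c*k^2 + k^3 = (-4*c + k)*(c + k)*(6*c + k)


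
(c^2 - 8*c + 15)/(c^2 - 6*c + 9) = (c - 5)/(c - 3)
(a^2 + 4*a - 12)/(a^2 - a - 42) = (a - 2)/(a - 7)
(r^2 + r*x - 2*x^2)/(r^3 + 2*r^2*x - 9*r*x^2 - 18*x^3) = (-r + x)/(-r^2 + 9*x^2)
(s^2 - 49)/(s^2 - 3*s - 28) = (s + 7)/(s + 4)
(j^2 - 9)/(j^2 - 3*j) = (j + 3)/j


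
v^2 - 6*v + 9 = (v - 3)^2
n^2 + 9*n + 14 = (n + 2)*(n + 7)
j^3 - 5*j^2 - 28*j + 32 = (j - 8)*(j - 1)*(j + 4)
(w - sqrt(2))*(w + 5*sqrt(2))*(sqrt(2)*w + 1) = sqrt(2)*w^3 + 9*w^2 - 6*sqrt(2)*w - 10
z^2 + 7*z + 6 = (z + 1)*(z + 6)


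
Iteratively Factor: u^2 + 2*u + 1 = (u + 1)*(u + 1)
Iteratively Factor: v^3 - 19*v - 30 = (v + 3)*(v^2 - 3*v - 10) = (v + 2)*(v + 3)*(v - 5)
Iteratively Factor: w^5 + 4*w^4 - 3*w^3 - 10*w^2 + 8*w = (w)*(w^4 + 4*w^3 - 3*w^2 - 10*w + 8) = w*(w - 1)*(w^3 + 5*w^2 + 2*w - 8) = w*(w - 1)^2*(w^2 + 6*w + 8) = w*(w - 1)^2*(w + 4)*(w + 2)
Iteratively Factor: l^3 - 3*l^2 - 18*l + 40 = (l - 2)*(l^2 - l - 20) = (l - 2)*(l + 4)*(l - 5)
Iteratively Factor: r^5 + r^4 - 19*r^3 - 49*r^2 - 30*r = (r + 1)*(r^4 - 19*r^2 - 30*r) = (r + 1)*(r + 3)*(r^3 - 3*r^2 - 10*r) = (r + 1)*(r + 2)*(r + 3)*(r^2 - 5*r) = r*(r + 1)*(r + 2)*(r + 3)*(r - 5)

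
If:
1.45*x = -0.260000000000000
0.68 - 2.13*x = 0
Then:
No Solution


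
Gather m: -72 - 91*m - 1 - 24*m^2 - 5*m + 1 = -24*m^2 - 96*m - 72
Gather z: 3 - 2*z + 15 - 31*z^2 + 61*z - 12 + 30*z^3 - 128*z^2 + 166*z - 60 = 30*z^3 - 159*z^2 + 225*z - 54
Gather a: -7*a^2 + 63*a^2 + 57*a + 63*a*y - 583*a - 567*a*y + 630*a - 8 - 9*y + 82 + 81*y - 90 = 56*a^2 + a*(104 - 504*y) + 72*y - 16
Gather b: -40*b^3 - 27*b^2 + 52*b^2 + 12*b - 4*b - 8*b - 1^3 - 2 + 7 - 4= -40*b^3 + 25*b^2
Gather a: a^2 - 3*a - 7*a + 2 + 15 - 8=a^2 - 10*a + 9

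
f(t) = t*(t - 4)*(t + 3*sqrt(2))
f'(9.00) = 230.40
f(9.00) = 595.92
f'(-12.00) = 409.21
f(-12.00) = -1489.41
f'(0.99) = -13.55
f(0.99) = -15.59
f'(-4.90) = 52.68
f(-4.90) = -28.67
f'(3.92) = 31.03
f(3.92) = -2.56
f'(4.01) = 33.22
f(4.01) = 0.33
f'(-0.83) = -15.31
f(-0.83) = 13.68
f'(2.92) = 10.03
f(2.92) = -22.59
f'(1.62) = -8.31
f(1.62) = -22.60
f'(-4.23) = 34.66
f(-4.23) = 0.44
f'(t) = t*(t - 4) + t*(t + 3*sqrt(2)) + (t - 4)*(t + 3*sqrt(2))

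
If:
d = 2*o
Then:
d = 2*o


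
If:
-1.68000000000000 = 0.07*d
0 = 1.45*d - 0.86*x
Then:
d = -24.00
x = -40.47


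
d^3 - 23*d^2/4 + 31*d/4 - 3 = (d - 4)*(d - 1)*(d - 3/4)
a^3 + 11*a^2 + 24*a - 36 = (a - 1)*(a + 6)^2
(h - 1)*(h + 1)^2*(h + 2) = h^4 + 3*h^3 + h^2 - 3*h - 2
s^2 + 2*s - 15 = (s - 3)*(s + 5)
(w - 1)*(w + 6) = w^2 + 5*w - 6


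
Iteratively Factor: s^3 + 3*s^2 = (s)*(s^2 + 3*s) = s*(s + 3)*(s)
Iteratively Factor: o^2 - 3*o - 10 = (o - 5)*(o + 2)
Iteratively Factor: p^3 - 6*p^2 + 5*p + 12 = (p - 3)*(p^2 - 3*p - 4) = (p - 4)*(p - 3)*(p + 1)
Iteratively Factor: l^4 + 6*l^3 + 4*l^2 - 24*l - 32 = (l + 2)*(l^3 + 4*l^2 - 4*l - 16) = (l + 2)*(l + 4)*(l^2 - 4) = (l + 2)^2*(l + 4)*(l - 2)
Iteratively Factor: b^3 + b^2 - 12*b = (b)*(b^2 + b - 12) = b*(b - 3)*(b + 4)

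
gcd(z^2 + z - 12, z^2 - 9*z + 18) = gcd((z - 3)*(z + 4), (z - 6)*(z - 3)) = z - 3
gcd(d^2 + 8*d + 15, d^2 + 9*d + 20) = d + 5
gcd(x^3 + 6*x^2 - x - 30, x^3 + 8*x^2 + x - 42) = x^2 + x - 6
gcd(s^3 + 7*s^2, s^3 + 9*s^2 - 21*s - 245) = s + 7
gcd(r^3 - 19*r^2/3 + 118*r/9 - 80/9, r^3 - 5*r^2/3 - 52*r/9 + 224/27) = r - 8/3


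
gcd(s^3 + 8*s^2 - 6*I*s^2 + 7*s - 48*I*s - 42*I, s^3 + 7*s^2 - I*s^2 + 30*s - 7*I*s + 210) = s^2 + s*(7 - 6*I) - 42*I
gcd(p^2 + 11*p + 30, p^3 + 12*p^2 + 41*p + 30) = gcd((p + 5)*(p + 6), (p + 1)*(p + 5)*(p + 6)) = p^2 + 11*p + 30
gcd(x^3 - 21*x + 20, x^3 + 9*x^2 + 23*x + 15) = x + 5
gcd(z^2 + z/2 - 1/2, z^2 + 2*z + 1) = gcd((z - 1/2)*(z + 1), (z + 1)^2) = z + 1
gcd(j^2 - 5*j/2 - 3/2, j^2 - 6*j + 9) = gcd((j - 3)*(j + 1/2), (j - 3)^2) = j - 3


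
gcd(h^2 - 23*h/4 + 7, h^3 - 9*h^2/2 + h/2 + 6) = h - 4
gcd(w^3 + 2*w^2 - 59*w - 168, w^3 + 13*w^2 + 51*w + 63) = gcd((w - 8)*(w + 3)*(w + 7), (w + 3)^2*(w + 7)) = w^2 + 10*w + 21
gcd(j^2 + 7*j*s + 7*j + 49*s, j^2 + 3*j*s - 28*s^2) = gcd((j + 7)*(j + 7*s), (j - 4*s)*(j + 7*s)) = j + 7*s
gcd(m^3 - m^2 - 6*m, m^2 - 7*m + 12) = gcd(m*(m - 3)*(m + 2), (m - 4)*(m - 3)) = m - 3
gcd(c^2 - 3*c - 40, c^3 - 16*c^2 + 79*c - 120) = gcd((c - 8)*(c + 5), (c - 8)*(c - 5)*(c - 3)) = c - 8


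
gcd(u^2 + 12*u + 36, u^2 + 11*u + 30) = u + 6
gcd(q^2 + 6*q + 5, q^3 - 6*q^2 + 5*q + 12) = q + 1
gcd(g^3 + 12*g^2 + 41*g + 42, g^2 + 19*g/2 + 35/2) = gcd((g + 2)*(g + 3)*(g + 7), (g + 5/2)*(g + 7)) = g + 7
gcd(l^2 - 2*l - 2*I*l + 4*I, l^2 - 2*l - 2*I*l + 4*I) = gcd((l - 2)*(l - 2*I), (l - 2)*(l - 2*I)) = l^2 + l*(-2 - 2*I) + 4*I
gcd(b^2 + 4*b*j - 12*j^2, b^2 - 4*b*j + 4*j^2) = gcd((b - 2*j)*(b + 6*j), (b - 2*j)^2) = b - 2*j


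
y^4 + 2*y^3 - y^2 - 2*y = y*(y - 1)*(y + 1)*(y + 2)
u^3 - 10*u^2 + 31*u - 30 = (u - 5)*(u - 3)*(u - 2)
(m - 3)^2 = m^2 - 6*m + 9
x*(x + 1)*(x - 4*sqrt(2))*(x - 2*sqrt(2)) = x^4 - 6*sqrt(2)*x^3 + x^3 - 6*sqrt(2)*x^2 + 16*x^2 + 16*x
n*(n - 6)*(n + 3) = n^3 - 3*n^2 - 18*n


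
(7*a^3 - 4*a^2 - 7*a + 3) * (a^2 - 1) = 7*a^5 - 4*a^4 - 14*a^3 + 7*a^2 + 7*a - 3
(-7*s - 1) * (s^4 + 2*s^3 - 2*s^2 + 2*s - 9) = -7*s^5 - 15*s^4 + 12*s^3 - 12*s^2 + 61*s + 9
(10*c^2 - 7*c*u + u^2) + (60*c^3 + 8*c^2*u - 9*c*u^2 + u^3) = 60*c^3 + 8*c^2*u + 10*c^2 - 9*c*u^2 - 7*c*u + u^3 + u^2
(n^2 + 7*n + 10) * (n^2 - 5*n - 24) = n^4 + 2*n^3 - 49*n^2 - 218*n - 240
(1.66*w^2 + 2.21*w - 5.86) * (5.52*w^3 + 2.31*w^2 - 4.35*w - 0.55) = 9.1632*w^5 + 16.0338*w^4 - 34.4631*w^3 - 24.0631*w^2 + 24.2755*w + 3.223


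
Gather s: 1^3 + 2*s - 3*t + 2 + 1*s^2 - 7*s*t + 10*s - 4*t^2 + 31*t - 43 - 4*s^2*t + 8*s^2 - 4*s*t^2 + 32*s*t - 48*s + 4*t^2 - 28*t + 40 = s^2*(9 - 4*t) + s*(-4*t^2 + 25*t - 36)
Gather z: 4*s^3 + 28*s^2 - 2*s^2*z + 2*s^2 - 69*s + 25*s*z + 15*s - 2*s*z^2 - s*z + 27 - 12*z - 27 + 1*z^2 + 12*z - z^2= 4*s^3 + 30*s^2 - 2*s*z^2 - 54*s + z*(-2*s^2 + 24*s)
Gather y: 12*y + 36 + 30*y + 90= 42*y + 126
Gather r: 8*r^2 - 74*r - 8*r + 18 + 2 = 8*r^2 - 82*r + 20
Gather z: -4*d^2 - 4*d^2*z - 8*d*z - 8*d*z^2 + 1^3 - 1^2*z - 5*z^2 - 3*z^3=-4*d^2 - 3*z^3 + z^2*(-8*d - 5) + z*(-4*d^2 - 8*d - 1) + 1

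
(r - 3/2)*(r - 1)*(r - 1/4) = r^3 - 11*r^2/4 + 17*r/8 - 3/8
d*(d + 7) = d^2 + 7*d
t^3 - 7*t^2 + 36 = (t - 6)*(t - 3)*(t + 2)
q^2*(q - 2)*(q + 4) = q^4 + 2*q^3 - 8*q^2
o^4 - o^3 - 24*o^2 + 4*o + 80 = (o - 5)*(o - 2)*(o + 2)*(o + 4)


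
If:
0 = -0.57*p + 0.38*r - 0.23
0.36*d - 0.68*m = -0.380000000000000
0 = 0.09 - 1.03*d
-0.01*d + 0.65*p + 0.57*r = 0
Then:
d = 0.09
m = 0.61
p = -0.23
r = 0.26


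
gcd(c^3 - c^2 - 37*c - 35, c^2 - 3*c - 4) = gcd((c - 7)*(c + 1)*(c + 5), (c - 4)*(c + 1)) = c + 1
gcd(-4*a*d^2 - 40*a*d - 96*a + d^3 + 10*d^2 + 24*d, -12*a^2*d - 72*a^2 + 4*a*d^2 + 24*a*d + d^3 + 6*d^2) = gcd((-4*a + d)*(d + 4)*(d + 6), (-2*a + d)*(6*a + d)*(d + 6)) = d + 6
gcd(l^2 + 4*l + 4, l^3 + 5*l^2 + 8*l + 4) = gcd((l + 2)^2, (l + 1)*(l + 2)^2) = l^2 + 4*l + 4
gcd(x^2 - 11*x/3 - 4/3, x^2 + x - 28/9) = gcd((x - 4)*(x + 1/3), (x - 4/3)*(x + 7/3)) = 1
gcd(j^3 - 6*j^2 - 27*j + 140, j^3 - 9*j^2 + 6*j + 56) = j^2 - 11*j + 28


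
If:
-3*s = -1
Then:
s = 1/3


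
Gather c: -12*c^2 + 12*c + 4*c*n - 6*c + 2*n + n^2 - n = -12*c^2 + c*(4*n + 6) + n^2 + n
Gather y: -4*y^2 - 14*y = -4*y^2 - 14*y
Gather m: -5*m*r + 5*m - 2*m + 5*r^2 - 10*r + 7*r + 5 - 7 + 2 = m*(3 - 5*r) + 5*r^2 - 3*r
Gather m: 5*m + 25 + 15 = 5*m + 40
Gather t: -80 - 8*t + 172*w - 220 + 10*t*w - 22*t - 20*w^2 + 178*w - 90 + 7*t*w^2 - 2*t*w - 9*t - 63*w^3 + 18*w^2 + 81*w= t*(7*w^2 + 8*w - 39) - 63*w^3 - 2*w^2 + 431*w - 390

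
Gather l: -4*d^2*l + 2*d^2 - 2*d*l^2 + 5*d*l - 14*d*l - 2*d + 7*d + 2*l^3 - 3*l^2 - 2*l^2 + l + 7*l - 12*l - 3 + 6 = 2*d^2 + 5*d + 2*l^3 + l^2*(-2*d - 5) + l*(-4*d^2 - 9*d - 4) + 3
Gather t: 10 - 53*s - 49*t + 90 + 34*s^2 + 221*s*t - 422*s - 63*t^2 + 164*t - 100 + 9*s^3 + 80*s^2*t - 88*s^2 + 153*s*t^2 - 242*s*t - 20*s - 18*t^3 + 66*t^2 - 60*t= 9*s^3 - 54*s^2 - 495*s - 18*t^3 + t^2*(153*s + 3) + t*(80*s^2 - 21*s + 55)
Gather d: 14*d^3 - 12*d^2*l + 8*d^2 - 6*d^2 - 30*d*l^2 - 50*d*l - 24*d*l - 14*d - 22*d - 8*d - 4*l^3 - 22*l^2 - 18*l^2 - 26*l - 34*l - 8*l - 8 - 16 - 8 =14*d^3 + d^2*(2 - 12*l) + d*(-30*l^2 - 74*l - 44) - 4*l^3 - 40*l^2 - 68*l - 32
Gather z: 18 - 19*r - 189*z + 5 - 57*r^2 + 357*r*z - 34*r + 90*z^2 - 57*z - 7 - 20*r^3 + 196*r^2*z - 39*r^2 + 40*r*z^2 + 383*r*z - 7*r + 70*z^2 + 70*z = -20*r^3 - 96*r^2 - 60*r + z^2*(40*r + 160) + z*(196*r^2 + 740*r - 176) + 16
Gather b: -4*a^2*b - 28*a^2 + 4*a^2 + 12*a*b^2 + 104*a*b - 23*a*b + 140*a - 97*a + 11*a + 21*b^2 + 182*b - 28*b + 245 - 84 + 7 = -24*a^2 + 54*a + b^2*(12*a + 21) + b*(-4*a^2 + 81*a + 154) + 168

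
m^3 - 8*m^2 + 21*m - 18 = (m - 3)^2*(m - 2)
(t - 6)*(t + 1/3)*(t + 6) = t^3 + t^2/3 - 36*t - 12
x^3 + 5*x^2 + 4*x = x*(x + 1)*(x + 4)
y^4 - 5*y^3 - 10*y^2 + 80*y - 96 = (y - 4)*(y - 3)*(y - 2)*(y + 4)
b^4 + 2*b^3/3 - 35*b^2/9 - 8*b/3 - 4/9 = (b - 2)*(b + 1/3)^2*(b + 2)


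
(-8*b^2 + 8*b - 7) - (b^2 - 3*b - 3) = -9*b^2 + 11*b - 4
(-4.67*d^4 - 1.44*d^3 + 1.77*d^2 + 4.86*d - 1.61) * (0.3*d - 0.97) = -1.401*d^5 + 4.0979*d^4 + 1.9278*d^3 - 0.2589*d^2 - 5.1972*d + 1.5617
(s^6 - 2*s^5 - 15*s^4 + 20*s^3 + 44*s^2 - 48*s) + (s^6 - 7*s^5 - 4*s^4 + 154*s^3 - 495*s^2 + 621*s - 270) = 2*s^6 - 9*s^5 - 19*s^4 + 174*s^3 - 451*s^2 + 573*s - 270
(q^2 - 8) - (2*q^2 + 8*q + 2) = -q^2 - 8*q - 10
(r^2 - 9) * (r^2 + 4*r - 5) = r^4 + 4*r^3 - 14*r^2 - 36*r + 45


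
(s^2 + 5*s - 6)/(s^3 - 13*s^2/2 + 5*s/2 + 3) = 2*(s + 6)/(2*s^2 - 11*s - 6)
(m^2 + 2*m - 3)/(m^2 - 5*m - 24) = (m - 1)/(m - 8)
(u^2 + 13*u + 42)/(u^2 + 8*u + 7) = (u + 6)/(u + 1)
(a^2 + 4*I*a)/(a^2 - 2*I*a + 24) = a/(a - 6*I)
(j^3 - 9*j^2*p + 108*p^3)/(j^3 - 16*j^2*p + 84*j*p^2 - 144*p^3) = (-j - 3*p)/(-j + 4*p)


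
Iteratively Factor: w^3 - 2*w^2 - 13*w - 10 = (w - 5)*(w^2 + 3*w + 2) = (w - 5)*(w + 2)*(w + 1)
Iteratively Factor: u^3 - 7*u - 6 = (u + 1)*(u^2 - u - 6) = (u + 1)*(u + 2)*(u - 3)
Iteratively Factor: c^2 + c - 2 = (c - 1)*(c + 2)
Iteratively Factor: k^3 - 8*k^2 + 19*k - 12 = (k - 3)*(k^2 - 5*k + 4) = (k - 3)*(k - 1)*(k - 4)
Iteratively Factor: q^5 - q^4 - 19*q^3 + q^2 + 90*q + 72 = (q + 1)*(q^4 - 2*q^3 - 17*q^2 + 18*q + 72) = (q - 4)*(q + 1)*(q^3 + 2*q^2 - 9*q - 18) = (q - 4)*(q + 1)*(q + 3)*(q^2 - q - 6) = (q - 4)*(q - 3)*(q + 1)*(q + 3)*(q + 2)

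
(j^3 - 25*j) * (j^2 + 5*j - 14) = j^5 + 5*j^4 - 39*j^3 - 125*j^2 + 350*j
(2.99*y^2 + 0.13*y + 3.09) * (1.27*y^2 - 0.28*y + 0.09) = 3.7973*y^4 - 0.6721*y^3 + 4.157*y^2 - 0.8535*y + 0.2781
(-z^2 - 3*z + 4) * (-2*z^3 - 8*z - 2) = 2*z^5 + 6*z^4 + 26*z^2 - 26*z - 8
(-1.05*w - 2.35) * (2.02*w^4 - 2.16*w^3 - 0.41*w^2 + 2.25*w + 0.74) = -2.121*w^5 - 2.479*w^4 + 5.5065*w^3 - 1.399*w^2 - 6.0645*w - 1.739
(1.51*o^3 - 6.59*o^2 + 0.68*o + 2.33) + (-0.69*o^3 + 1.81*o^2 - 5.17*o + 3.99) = 0.82*o^3 - 4.78*o^2 - 4.49*o + 6.32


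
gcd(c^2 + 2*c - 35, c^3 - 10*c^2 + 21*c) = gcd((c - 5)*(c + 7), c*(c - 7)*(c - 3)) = 1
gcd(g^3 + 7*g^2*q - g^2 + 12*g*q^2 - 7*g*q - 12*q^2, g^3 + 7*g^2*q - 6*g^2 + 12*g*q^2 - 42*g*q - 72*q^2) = g^2 + 7*g*q + 12*q^2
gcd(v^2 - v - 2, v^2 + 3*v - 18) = 1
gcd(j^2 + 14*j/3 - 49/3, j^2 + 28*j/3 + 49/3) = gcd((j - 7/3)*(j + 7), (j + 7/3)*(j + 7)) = j + 7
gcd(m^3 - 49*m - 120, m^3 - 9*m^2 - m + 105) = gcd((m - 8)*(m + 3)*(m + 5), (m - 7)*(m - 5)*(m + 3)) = m + 3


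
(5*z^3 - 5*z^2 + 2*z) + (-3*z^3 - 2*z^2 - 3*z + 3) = 2*z^3 - 7*z^2 - z + 3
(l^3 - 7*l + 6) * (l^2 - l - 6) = l^5 - l^4 - 13*l^3 + 13*l^2 + 36*l - 36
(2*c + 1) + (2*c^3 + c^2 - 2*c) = 2*c^3 + c^2 + 1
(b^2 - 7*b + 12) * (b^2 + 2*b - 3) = b^4 - 5*b^3 - 5*b^2 + 45*b - 36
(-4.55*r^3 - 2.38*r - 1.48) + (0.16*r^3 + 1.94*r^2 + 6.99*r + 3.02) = -4.39*r^3 + 1.94*r^2 + 4.61*r + 1.54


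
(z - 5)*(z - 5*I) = z^2 - 5*z - 5*I*z + 25*I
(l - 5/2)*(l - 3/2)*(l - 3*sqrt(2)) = l^3 - 3*sqrt(2)*l^2 - 4*l^2 + 15*l/4 + 12*sqrt(2)*l - 45*sqrt(2)/4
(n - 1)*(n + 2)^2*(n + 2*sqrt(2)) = n^4 + 2*sqrt(2)*n^3 + 3*n^3 + 6*sqrt(2)*n^2 - 4*n - 8*sqrt(2)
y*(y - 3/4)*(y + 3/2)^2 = y^4 + 9*y^3/4 - 27*y/16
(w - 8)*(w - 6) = w^2 - 14*w + 48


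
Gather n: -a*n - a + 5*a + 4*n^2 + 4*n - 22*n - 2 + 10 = 4*a + 4*n^2 + n*(-a - 18) + 8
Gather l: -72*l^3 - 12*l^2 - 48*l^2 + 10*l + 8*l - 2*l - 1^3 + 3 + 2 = -72*l^3 - 60*l^2 + 16*l + 4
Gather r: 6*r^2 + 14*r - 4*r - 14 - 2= 6*r^2 + 10*r - 16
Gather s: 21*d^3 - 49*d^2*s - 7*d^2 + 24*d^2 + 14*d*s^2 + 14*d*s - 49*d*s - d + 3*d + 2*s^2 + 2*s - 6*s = 21*d^3 + 17*d^2 + 2*d + s^2*(14*d + 2) + s*(-49*d^2 - 35*d - 4)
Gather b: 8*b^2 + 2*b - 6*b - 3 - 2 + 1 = 8*b^2 - 4*b - 4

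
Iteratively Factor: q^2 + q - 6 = (q - 2)*(q + 3)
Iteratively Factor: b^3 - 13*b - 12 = (b + 1)*(b^2 - b - 12) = (b + 1)*(b + 3)*(b - 4)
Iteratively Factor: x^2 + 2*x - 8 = (x - 2)*(x + 4)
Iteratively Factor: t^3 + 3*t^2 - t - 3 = (t + 3)*(t^2 - 1) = (t - 1)*(t + 3)*(t + 1)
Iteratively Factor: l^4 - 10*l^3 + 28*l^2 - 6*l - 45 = (l + 1)*(l^3 - 11*l^2 + 39*l - 45) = (l - 5)*(l + 1)*(l^2 - 6*l + 9) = (l - 5)*(l - 3)*(l + 1)*(l - 3)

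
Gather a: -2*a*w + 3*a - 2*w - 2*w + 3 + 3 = a*(3 - 2*w) - 4*w + 6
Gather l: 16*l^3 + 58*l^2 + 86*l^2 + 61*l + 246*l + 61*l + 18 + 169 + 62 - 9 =16*l^3 + 144*l^2 + 368*l + 240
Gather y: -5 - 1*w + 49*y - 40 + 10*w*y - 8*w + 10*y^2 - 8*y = -9*w + 10*y^2 + y*(10*w + 41) - 45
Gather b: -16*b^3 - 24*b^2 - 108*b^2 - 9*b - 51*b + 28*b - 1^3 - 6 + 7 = -16*b^3 - 132*b^2 - 32*b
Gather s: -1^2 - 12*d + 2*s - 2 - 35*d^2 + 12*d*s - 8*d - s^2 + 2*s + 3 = -35*d^2 - 20*d - s^2 + s*(12*d + 4)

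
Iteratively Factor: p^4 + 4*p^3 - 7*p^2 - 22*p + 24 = (p - 1)*(p^3 + 5*p^2 - 2*p - 24) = (p - 2)*(p - 1)*(p^2 + 7*p + 12) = (p - 2)*(p - 1)*(p + 4)*(p + 3)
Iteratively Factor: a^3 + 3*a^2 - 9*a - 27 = (a + 3)*(a^2 - 9) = (a + 3)^2*(a - 3)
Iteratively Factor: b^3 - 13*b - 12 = (b - 4)*(b^2 + 4*b + 3) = (b - 4)*(b + 3)*(b + 1)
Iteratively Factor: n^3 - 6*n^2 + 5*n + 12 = (n - 4)*(n^2 - 2*n - 3) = (n - 4)*(n - 3)*(n + 1)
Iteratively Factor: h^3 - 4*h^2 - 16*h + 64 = (h - 4)*(h^2 - 16) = (h - 4)*(h + 4)*(h - 4)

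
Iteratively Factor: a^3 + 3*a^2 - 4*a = (a + 4)*(a^2 - a) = (a - 1)*(a + 4)*(a)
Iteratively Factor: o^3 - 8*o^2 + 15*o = (o - 3)*(o^2 - 5*o) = (o - 5)*(o - 3)*(o)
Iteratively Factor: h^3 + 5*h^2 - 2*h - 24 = (h + 4)*(h^2 + h - 6) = (h - 2)*(h + 4)*(h + 3)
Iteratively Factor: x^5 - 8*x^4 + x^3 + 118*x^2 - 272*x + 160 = (x - 2)*(x^4 - 6*x^3 - 11*x^2 + 96*x - 80) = (x - 2)*(x - 1)*(x^3 - 5*x^2 - 16*x + 80) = (x - 5)*(x - 2)*(x - 1)*(x^2 - 16) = (x - 5)*(x - 2)*(x - 1)*(x + 4)*(x - 4)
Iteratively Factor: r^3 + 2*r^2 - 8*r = (r)*(r^2 + 2*r - 8) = r*(r - 2)*(r + 4)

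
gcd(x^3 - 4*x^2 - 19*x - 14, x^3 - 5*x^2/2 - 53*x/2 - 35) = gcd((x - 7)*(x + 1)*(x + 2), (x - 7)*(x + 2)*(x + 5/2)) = x^2 - 5*x - 14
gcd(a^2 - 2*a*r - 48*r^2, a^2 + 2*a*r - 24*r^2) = a + 6*r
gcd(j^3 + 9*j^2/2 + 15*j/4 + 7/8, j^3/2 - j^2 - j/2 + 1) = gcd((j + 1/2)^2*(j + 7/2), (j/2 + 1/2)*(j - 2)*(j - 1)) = 1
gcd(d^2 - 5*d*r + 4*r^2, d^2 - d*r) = -d + r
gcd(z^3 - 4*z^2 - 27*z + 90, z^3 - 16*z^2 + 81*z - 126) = z^2 - 9*z + 18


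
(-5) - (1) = -6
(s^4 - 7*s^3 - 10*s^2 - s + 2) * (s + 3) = s^5 - 4*s^4 - 31*s^3 - 31*s^2 - s + 6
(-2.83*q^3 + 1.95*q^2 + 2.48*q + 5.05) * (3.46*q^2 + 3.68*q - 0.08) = -9.7918*q^5 - 3.6674*q^4 + 15.9832*q^3 + 26.4434*q^2 + 18.3856*q - 0.404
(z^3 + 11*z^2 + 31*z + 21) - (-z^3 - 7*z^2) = 2*z^3 + 18*z^2 + 31*z + 21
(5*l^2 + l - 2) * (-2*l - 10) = -10*l^3 - 52*l^2 - 6*l + 20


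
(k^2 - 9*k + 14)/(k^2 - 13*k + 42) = (k - 2)/(k - 6)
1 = 1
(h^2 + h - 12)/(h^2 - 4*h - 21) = (-h^2 - h + 12)/(-h^2 + 4*h + 21)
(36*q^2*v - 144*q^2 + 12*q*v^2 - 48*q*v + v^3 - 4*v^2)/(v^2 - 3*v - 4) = (36*q^2 + 12*q*v + v^2)/(v + 1)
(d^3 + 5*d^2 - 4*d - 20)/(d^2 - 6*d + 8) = (d^2 + 7*d + 10)/(d - 4)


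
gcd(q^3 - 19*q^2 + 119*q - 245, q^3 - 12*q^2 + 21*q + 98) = q^2 - 14*q + 49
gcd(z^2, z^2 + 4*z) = z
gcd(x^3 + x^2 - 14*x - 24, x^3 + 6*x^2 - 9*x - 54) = x + 3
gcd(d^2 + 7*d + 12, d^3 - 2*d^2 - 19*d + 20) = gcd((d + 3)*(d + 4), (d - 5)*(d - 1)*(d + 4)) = d + 4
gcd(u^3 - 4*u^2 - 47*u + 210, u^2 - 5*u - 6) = u - 6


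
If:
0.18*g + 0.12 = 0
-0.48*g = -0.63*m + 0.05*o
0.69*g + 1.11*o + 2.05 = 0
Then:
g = -0.67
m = -0.62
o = -1.43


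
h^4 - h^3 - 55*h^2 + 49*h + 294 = (h - 7)*(h - 3)*(h + 2)*(h + 7)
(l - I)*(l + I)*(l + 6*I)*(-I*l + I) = -I*l^4 + 6*l^3 + I*l^3 - 6*l^2 - I*l^2 + 6*l + I*l - 6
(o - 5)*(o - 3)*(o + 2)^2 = o^4 - 4*o^3 - 13*o^2 + 28*o + 60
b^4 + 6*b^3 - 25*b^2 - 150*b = b*(b - 5)*(b + 5)*(b + 6)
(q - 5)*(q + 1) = q^2 - 4*q - 5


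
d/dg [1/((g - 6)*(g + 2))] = 2*(2 - g)/(g^4 - 8*g^3 - 8*g^2 + 96*g + 144)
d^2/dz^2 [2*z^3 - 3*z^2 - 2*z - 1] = 12*z - 6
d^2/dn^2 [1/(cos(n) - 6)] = (sin(n)^2 - 6*cos(n) + 1)/(cos(n) - 6)^3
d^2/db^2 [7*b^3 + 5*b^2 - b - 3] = 42*b + 10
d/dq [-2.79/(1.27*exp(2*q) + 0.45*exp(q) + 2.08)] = (7.0866*exp(q) + 1.2555)*exp(q)/(1.27*exp(2*q) + 0.45*exp(q) + 2.08)^2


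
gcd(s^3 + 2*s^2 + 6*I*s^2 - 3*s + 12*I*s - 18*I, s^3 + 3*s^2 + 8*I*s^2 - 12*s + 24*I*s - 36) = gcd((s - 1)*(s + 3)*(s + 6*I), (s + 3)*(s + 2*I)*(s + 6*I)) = s^2 + s*(3 + 6*I) + 18*I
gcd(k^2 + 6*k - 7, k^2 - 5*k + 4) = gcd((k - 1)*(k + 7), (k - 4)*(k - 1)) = k - 1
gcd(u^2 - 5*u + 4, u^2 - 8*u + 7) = u - 1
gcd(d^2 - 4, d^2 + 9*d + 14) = d + 2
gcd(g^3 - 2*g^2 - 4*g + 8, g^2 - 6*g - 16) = g + 2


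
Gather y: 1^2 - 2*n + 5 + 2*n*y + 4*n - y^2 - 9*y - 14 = 2*n - y^2 + y*(2*n - 9) - 8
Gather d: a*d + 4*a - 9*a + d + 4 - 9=-5*a + d*(a + 1) - 5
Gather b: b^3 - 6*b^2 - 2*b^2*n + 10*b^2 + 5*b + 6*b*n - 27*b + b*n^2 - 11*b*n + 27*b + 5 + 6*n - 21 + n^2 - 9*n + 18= b^3 + b^2*(4 - 2*n) + b*(n^2 - 5*n + 5) + n^2 - 3*n + 2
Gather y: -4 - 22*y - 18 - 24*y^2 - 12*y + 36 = -24*y^2 - 34*y + 14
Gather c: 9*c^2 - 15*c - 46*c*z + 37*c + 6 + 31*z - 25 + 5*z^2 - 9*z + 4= 9*c^2 + c*(22 - 46*z) + 5*z^2 + 22*z - 15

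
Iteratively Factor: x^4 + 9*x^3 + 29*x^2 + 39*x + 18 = (x + 3)*(x^3 + 6*x^2 + 11*x + 6) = (x + 1)*(x + 3)*(x^2 + 5*x + 6) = (x + 1)*(x + 2)*(x + 3)*(x + 3)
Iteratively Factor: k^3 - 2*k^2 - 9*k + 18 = (k + 3)*(k^2 - 5*k + 6) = (k - 2)*(k + 3)*(k - 3)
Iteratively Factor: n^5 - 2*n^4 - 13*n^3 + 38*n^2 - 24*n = (n - 2)*(n^4 - 13*n^2 + 12*n) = (n - 2)*(n + 4)*(n^3 - 4*n^2 + 3*n) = (n - 3)*(n - 2)*(n + 4)*(n^2 - n) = (n - 3)*(n - 2)*(n - 1)*(n + 4)*(n)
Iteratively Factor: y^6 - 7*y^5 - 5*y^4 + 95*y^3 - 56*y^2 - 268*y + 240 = (y - 1)*(y^5 - 6*y^4 - 11*y^3 + 84*y^2 + 28*y - 240) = (y - 1)*(y + 2)*(y^4 - 8*y^3 + 5*y^2 + 74*y - 120) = (y - 1)*(y + 2)*(y + 3)*(y^3 - 11*y^2 + 38*y - 40) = (y - 5)*(y - 1)*(y + 2)*(y + 3)*(y^2 - 6*y + 8) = (y - 5)*(y - 2)*(y - 1)*(y + 2)*(y + 3)*(y - 4)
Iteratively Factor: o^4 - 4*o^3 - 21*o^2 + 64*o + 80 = (o + 1)*(o^3 - 5*o^2 - 16*o + 80) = (o - 4)*(o + 1)*(o^2 - o - 20) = (o - 4)*(o + 1)*(o + 4)*(o - 5)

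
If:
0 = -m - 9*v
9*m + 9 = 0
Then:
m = -1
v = 1/9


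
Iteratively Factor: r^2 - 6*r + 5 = (r - 5)*(r - 1)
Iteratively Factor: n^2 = (n)*(n)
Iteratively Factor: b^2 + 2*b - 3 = (b + 3)*(b - 1)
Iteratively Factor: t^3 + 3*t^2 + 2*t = (t + 2)*(t^2 + t) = t*(t + 2)*(t + 1)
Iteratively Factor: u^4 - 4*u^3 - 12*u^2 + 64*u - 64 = (u + 4)*(u^3 - 8*u^2 + 20*u - 16) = (u - 2)*(u + 4)*(u^2 - 6*u + 8) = (u - 4)*(u - 2)*(u + 4)*(u - 2)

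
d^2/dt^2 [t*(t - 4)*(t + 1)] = 6*t - 6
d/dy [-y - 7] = -1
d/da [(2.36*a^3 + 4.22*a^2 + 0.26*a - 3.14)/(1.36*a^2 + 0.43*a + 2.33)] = (3.2096*a^4 + 2.0296*a^3 + 17.9574*a^2 + 28.206*a + 1.956)/(1.8496*a^4 + 1.1696*a^3 + 6.5225*a^2 + 2.0038*a + 5.4289)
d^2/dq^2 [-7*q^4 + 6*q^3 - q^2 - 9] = -84*q^2 + 36*q - 2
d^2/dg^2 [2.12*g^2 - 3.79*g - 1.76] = 4.24000000000000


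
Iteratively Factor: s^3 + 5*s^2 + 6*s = (s)*(s^2 + 5*s + 6) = s*(s + 2)*(s + 3)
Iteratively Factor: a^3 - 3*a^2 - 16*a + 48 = (a - 4)*(a^2 + a - 12) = (a - 4)*(a + 4)*(a - 3)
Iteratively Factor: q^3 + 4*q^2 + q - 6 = (q + 2)*(q^2 + 2*q - 3) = (q - 1)*(q + 2)*(q + 3)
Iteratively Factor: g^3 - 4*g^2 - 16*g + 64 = (g + 4)*(g^2 - 8*g + 16) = (g - 4)*(g + 4)*(g - 4)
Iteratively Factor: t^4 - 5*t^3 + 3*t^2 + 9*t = (t - 3)*(t^3 - 2*t^2 - 3*t) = (t - 3)^2*(t^2 + t) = t*(t - 3)^2*(t + 1)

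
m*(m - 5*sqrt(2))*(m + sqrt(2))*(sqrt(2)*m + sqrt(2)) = sqrt(2)*m^4 - 8*m^3 + sqrt(2)*m^3 - 10*sqrt(2)*m^2 - 8*m^2 - 10*sqrt(2)*m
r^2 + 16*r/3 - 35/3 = (r - 5/3)*(r + 7)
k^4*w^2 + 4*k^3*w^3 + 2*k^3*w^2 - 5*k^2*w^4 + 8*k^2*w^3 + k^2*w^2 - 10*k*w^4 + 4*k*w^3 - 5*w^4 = (k - w)*(k + 5*w)*(k*w + w)^2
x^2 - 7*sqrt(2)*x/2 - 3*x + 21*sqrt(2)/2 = (x - 3)*(x - 7*sqrt(2)/2)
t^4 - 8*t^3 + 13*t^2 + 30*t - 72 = (t - 4)*(t - 3)^2*(t + 2)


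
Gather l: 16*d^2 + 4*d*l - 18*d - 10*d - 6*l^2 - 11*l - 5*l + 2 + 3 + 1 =16*d^2 - 28*d - 6*l^2 + l*(4*d - 16) + 6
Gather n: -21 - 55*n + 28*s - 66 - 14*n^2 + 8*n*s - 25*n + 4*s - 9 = -14*n^2 + n*(8*s - 80) + 32*s - 96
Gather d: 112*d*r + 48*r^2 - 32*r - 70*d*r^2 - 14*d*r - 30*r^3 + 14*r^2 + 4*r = d*(-70*r^2 + 98*r) - 30*r^3 + 62*r^2 - 28*r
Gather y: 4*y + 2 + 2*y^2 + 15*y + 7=2*y^2 + 19*y + 9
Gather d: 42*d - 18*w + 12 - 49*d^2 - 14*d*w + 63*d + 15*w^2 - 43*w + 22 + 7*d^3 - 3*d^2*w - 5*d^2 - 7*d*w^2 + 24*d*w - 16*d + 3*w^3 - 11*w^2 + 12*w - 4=7*d^3 + d^2*(-3*w - 54) + d*(-7*w^2 + 10*w + 89) + 3*w^3 + 4*w^2 - 49*w + 30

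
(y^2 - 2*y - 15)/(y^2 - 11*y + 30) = (y + 3)/(y - 6)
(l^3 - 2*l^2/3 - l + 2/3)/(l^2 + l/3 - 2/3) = l - 1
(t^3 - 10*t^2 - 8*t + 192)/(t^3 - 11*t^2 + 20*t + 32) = (t^2 - 2*t - 24)/(t^2 - 3*t - 4)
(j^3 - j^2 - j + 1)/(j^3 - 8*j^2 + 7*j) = (j^2 - 1)/(j*(j - 7))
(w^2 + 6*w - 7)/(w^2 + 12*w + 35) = (w - 1)/(w + 5)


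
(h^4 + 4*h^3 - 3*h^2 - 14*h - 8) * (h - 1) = h^5 + 3*h^4 - 7*h^3 - 11*h^2 + 6*h + 8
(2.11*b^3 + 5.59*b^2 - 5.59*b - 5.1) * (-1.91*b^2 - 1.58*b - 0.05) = -4.0301*b^5 - 14.0107*b^4 + 1.7392*b^3 + 18.2937*b^2 + 8.3375*b + 0.255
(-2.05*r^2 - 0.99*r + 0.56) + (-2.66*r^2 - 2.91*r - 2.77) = -4.71*r^2 - 3.9*r - 2.21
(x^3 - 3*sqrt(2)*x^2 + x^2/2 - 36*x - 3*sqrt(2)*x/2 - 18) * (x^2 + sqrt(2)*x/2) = x^5 - 5*sqrt(2)*x^4/2 + x^4/2 - 39*x^3 - 5*sqrt(2)*x^3/4 - 18*sqrt(2)*x^2 - 39*x^2/2 - 9*sqrt(2)*x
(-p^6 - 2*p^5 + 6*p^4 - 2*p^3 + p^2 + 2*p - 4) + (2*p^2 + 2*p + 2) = -p^6 - 2*p^5 + 6*p^4 - 2*p^3 + 3*p^2 + 4*p - 2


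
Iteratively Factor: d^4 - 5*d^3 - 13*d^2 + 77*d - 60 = (d + 4)*(d^3 - 9*d^2 + 23*d - 15) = (d - 3)*(d + 4)*(d^2 - 6*d + 5) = (d - 5)*(d - 3)*(d + 4)*(d - 1)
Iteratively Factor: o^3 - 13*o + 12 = (o + 4)*(o^2 - 4*o + 3) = (o - 1)*(o + 4)*(o - 3)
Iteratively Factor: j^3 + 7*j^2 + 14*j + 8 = (j + 4)*(j^2 + 3*j + 2) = (j + 1)*(j + 4)*(j + 2)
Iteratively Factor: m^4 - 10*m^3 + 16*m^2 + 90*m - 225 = (m + 3)*(m^3 - 13*m^2 + 55*m - 75) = (m - 3)*(m + 3)*(m^2 - 10*m + 25) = (m - 5)*(m - 3)*(m + 3)*(m - 5)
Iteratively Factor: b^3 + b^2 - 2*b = (b - 1)*(b^2 + 2*b) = (b - 1)*(b + 2)*(b)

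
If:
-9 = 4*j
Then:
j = -9/4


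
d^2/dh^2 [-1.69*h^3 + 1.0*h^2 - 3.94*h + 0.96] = 2.0 - 10.14*h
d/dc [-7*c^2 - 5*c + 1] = -14*c - 5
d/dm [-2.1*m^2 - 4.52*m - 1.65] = -4.2*m - 4.52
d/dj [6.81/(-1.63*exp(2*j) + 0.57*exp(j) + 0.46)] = (22.2006*exp(j) - 3.8817)*exp(j)/(-1.63*exp(2*j) + 0.57*exp(j) + 0.46)^2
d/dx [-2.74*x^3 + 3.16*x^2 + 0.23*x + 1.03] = -8.22*x^2 + 6.32*x + 0.23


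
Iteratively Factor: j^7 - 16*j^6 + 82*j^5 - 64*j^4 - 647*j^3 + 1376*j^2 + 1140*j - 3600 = (j - 3)*(j^6 - 13*j^5 + 43*j^4 + 65*j^3 - 452*j^2 + 20*j + 1200) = (j - 5)*(j - 3)*(j^5 - 8*j^4 + 3*j^3 + 80*j^2 - 52*j - 240) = (j - 5)*(j - 3)*(j + 2)*(j^4 - 10*j^3 + 23*j^2 + 34*j - 120) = (j - 5)*(j - 3)*(j + 2)^2*(j^3 - 12*j^2 + 47*j - 60) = (j - 5)*(j - 4)*(j - 3)*(j + 2)^2*(j^2 - 8*j + 15) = (j - 5)^2*(j - 4)*(j - 3)*(j + 2)^2*(j - 3)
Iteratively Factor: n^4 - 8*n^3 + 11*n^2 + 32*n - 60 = (n - 5)*(n^3 - 3*n^2 - 4*n + 12) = (n - 5)*(n - 3)*(n^2 - 4) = (n - 5)*(n - 3)*(n - 2)*(n + 2)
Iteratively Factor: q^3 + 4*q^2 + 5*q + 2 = (q + 1)*(q^2 + 3*q + 2) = (q + 1)^2*(q + 2)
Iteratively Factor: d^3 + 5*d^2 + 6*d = (d)*(d^2 + 5*d + 6) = d*(d + 3)*(d + 2)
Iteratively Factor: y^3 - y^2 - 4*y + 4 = (y - 2)*(y^2 + y - 2) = (y - 2)*(y - 1)*(y + 2)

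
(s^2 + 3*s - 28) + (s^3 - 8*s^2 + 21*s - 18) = s^3 - 7*s^2 + 24*s - 46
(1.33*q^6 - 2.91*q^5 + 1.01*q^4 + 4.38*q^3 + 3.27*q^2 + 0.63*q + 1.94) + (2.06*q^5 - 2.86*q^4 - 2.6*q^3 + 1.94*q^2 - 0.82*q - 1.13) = 1.33*q^6 - 0.85*q^5 - 1.85*q^4 + 1.78*q^3 + 5.21*q^2 - 0.19*q + 0.81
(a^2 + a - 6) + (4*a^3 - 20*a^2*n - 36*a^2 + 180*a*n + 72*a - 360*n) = 4*a^3 - 20*a^2*n - 35*a^2 + 180*a*n + 73*a - 360*n - 6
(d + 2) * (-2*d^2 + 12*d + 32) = -2*d^3 + 8*d^2 + 56*d + 64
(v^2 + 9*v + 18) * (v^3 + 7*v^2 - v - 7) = v^5 + 16*v^4 + 80*v^3 + 110*v^2 - 81*v - 126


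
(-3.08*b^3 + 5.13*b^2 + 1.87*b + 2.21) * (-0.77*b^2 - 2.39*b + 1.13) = 2.3716*b^5 + 3.4111*b^4 - 17.181*b^3 - 0.374100000000001*b^2 - 3.1688*b + 2.4973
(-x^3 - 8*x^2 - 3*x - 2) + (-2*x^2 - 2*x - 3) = -x^3 - 10*x^2 - 5*x - 5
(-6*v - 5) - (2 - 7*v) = v - 7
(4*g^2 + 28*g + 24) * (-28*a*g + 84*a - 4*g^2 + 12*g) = -112*a*g^3 - 448*a*g^2 + 1680*a*g + 2016*a - 16*g^4 - 64*g^3 + 240*g^2 + 288*g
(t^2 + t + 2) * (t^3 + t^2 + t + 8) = t^5 + 2*t^4 + 4*t^3 + 11*t^2 + 10*t + 16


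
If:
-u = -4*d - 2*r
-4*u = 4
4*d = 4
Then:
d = 1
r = -5/2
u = -1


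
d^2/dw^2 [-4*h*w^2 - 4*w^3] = -8*h - 24*w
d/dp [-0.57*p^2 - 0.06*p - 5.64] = -1.14*p - 0.06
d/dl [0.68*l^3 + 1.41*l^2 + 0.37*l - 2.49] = 2.04*l^2 + 2.82*l + 0.37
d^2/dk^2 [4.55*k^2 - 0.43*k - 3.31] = 9.10000000000000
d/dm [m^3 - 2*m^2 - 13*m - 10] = 3*m^2 - 4*m - 13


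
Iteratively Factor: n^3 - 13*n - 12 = (n + 3)*(n^2 - 3*n - 4) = (n + 1)*(n + 3)*(n - 4)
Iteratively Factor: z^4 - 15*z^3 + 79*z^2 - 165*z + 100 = (z - 5)*(z^3 - 10*z^2 + 29*z - 20) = (z - 5)^2*(z^2 - 5*z + 4) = (z - 5)^2*(z - 1)*(z - 4)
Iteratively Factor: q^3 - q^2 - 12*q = (q)*(q^2 - q - 12) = q*(q - 4)*(q + 3)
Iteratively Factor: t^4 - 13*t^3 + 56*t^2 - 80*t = (t - 4)*(t^3 - 9*t^2 + 20*t) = (t - 4)^2*(t^2 - 5*t) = (t - 5)*(t - 4)^2*(t)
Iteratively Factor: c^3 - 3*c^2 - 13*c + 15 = (c + 3)*(c^2 - 6*c + 5) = (c - 1)*(c + 3)*(c - 5)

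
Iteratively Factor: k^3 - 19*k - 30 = (k - 5)*(k^2 + 5*k + 6) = (k - 5)*(k + 3)*(k + 2)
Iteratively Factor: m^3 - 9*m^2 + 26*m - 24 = (m - 4)*(m^2 - 5*m + 6) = (m - 4)*(m - 3)*(m - 2)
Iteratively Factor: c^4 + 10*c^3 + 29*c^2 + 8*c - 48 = (c - 1)*(c^3 + 11*c^2 + 40*c + 48) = (c - 1)*(c + 4)*(c^2 + 7*c + 12) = (c - 1)*(c + 4)^2*(c + 3)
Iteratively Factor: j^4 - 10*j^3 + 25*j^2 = (j - 5)*(j^3 - 5*j^2) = j*(j - 5)*(j^2 - 5*j) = j*(j - 5)^2*(j)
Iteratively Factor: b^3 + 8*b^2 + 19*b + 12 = (b + 3)*(b^2 + 5*b + 4) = (b + 1)*(b + 3)*(b + 4)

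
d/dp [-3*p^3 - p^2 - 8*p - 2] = -9*p^2 - 2*p - 8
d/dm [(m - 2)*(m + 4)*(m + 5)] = 3*m^2 + 14*m + 2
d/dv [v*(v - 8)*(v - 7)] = 3*v^2 - 30*v + 56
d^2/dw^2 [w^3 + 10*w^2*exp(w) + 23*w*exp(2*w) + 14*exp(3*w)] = 10*w^2*exp(w) + 92*w*exp(2*w) + 40*w*exp(w) + 6*w + 126*exp(3*w) + 92*exp(2*w) + 20*exp(w)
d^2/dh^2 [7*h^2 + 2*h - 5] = 14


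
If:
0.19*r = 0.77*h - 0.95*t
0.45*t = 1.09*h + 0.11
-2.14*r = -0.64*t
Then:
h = -0.15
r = -0.03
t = -0.11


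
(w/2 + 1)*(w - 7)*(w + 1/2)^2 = w^4/2 - 2*w^3 - 75*w^2/8 - 61*w/8 - 7/4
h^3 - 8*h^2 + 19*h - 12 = (h - 4)*(h - 3)*(h - 1)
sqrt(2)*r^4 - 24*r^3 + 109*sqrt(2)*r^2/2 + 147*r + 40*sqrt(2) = (r - 8*sqrt(2))*(r - 5*sqrt(2))*(r + sqrt(2)/2)*(sqrt(2)*r + 1)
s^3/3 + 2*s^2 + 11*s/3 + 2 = (s/3 + 1)*(s + 1)*(s + 2)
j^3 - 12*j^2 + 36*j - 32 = (j - 8)*(j - 2)^2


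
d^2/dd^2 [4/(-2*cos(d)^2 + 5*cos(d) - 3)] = 4*(-16*sin(d)^4 + 9*sin(d)^2 - 105*cos(d)/2 + 15*cos(3*d)/2 + 45)/(2*sin(d)^2 + 5*cos(d) - 5)^3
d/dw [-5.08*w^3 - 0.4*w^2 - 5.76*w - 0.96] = -15.24*w^2 - 0.8*w - 5.76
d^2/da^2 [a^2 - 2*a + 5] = 2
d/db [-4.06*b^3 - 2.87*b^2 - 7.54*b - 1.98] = -12.18*b^2 - 5.74*b - 7.54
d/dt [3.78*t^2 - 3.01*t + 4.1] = 7.56*t - 3.01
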